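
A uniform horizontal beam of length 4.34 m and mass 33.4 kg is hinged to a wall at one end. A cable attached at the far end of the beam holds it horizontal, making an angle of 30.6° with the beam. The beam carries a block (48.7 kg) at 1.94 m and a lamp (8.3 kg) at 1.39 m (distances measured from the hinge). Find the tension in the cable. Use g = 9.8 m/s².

About the hinge:
Beam weight: 33.4 × 9.8 = 327.3 N down at 2.17 m → arm 2.17 m, τ = 327.3 × 2.17 = 710.2 N·m clockwise.
Block: 48.7 × 9.8 = 477.3 N down at 1.94 m → arm 1.94 m, τ = 477.3 × 1.94 = 926 N·m clockwise.
Lamp: 8.3 × 9.8 = 81.34 N down at 1.39 m → arm 1.39 m, τ = 81.34 × 1.39 = 113.1 N·m clockwise.
Total clockwise load moment = 1749 N·m.
The cable tension T acts at 4.34 m; only its component perpendicular to the beam, T sinθ, produces torque. sin 30.6° = 0.509.
Στ = 0 ⇒ T × 4.34 × 0.509 = 1749 ⇒ T = 1749 / 2.209 = 792 N.

T ≈ 792 N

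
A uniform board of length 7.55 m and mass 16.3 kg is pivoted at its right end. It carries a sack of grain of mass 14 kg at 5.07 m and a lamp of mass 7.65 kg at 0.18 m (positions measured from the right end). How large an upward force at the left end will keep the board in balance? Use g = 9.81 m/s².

F ≈ 174 N

About the right end:
Beam weight: 16.3 × 9.81 = 159.9 N down at 3.775 m → arm 3.775 m, τ = 159.9 × 3.775 = 603.6 N·m counterclockwise.
Sack of grain: 14 × 9.81 = 137.3 N down at 5.07 m → arm 5.07 m, τ = 137.3 × 5.07 = 696.1 N·m counterclockwise.
Lamp: 7.65 × 9.81 = 75.05 N down at 0.18 m → arm 0.18 m, τ = 75.05 × 0.18 = 13.51 N·m counterclockwise.
Net moment of the loads = 1313 N·m counterclockwise.
The upward force F acts at the left end, arm 7.55 m, giving F × 7.55 clockwise.
For rotational equilibrium, F × 7.55 = 1313, so F = 1313 / 7.55 = 174 N.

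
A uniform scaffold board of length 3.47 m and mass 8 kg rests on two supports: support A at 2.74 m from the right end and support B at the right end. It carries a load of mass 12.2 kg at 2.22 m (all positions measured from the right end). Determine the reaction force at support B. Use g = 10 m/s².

R_B ≈ 52.5 N

Sum moments about support A (its reaction then has zero moment arm).
Beam weight: 8 × 10 = 80 N down at 1.735 m → arm 1.005 m, τ = 80 × 1.005 = 80.4 N·m clockwise.
Load: 12.2 × 10 = 122 N down at 2.22 m → arm 0.52 m, τ = 122 × 0.52 = 63.44 N·m clockwise.
Net load moment about support A = 143.8 N·m clockwise.
Reaction R at support B is upward at 0 m, arm 2.74 m → moment R × 2.74 counterclockwise.
Setting net torque to zero: R × 2.74 = 143.8 → R = 52.5 N.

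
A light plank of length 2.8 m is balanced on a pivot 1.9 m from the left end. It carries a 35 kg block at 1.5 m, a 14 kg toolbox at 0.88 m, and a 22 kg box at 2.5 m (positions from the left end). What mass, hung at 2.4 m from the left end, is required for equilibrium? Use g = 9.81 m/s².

m ≈ 30.2 kg

Sum moments about the pivot (at 1.9 m from the left end) (the support reaction has zero arm there).
Block: 35 × 9.81 = 343.4 N down at 1.5 m → arm 0.4 m, τ = 343.4 × 0.4 = 137.4 N·m counterclockwise.
Toolbox: 14 × 9.81 = 137.3 N down at 0.88 m → arm 1.02 m, τ = 137.3 × 1.02 = 140 N·m counterclockwise.
Box: 22 × 9.81 = 215.8 N down at 2.5 m → arm 0.6 m, τ = 215.8 × 0.6 = 129.5 N·m clockwise.
Net moment of known loads = 147.9 N·m counterclockwise.
An unknown mass m at 2.4 m has arm 0.5 m; its moment is m·g·0.5 clockwise.
Setting net torque to zero: m × 9.81 × 0.5 = 147.9 → m = 147.9 / (9.81 × 0.5) = 30.2 kg.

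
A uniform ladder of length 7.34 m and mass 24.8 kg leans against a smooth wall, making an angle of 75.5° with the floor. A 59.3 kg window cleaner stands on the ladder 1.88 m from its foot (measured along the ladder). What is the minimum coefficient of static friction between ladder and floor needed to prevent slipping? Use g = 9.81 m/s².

About the foot of the ladder:
Ladder weight 24.8×9.81 = 243.3 N acts at 3.67 m along the ladder; its horizontal arm is 3.67·cos75.5° = 0.9189 m → τ = 223.6 N·m clockwise.
Window cleaner: 59.3×9.81 = 581.7 N at 1.88 m → arm 0.4707 m → τ = 273.8 N·m clockwise.
Wall normal N acts horizontally at the top; its moment arm is the height L sinθ = 7.34·sin75.5° = 7.106 m, counterclockwise.
Setting net torque to zero: N × 7.106 = 497.4 → N = 70 N.
ΣFx = 0 ⇒ f = N_wall = 70 N. ΣFy = 0 ⇒ N_floor = 825 N.
μ_min = f / N_floor = 70 / 825 = 0.0848.

μ_min ≈ 0.0848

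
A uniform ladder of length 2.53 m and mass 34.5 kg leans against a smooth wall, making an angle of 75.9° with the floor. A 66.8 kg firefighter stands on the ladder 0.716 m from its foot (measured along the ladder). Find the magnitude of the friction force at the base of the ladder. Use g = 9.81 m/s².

Taking torques about the foot of the ladder:
Ladder weight 34.5×9.81 = 338.4 N acts at 1.265 m along the ladder; its horizontal arm is 1.265·cos75.9° = 0.3082 m → τ = 104.3 N·m clockwise.
Firefighter: 66.8×9.81 = 655.3 N at 0.716 m → arm 0.1744 m → τ = 114.3 N·m clockwise.
Wall normal N acts horizontally at the top; its moment arm is the height L sinθ = 2.53·sin75.9° = 2.454 m, counterclockwise.
Setting net torque to zero: N × 2.454 = 218.6 → N = 89.1 N.
ΣFx = 0: friction at the foot balances the wall's push, so f = N_wall = 89.1 N.

f ≈ 89.1 N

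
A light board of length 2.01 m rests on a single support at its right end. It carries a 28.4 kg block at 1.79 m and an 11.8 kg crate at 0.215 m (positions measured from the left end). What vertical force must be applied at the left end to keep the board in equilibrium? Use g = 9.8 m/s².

Taking torques about the right end:
Block: 28.4 × 9.8 = 278.3 N down at 1.79 m → arm 0.22 m, τ = 278.3 × 0.22 = 61.23 N·m counterclockwise.
Crate: 11.8 × 9.8 = 115.6 N down at 0.215 m → arm 1.795 m, τ = 115.6 × 1.795 = 207.5 N·m counterclockwise.
Net moment of the loads = 268.7 N·m counterclockwise.
The upward force F acts at the left end, arm 2.01 m, giving F × 2.01 clockwise.
Balancing moments: F × 2.01 = 268.7, giving F = 268.7 / 2.01 = 134 N.

F ≈ 134 N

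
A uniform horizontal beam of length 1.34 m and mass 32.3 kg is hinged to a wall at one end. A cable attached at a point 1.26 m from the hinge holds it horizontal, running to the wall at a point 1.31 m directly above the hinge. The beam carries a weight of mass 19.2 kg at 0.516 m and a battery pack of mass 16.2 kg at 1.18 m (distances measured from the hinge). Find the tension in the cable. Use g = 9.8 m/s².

Sum moments about the hinge (the unknown hinge reaction has zero arm there).
Beam weight: 32.3 × 9.8 = 316.5 N down at 0.67 m → arm 0.67 m, τ = 316.5 × 0.67 = 212.1 N·m clockwise.
Weight: 19.2 × 9.8 = 188.2 N down at 0.516 m → arm 0.516 m, τ = 188.2 × 0.516 = 97.11 N·m clockwise.
Battery pack: 16.2 × 9.8 = 158.8 N down at 1.18 m → arm 1.18 m, τ = 158.8 × 1.18 = 187.4 N·m clockwise.
Total clockwise load moment = 496.6 N·m.
The cable tension T acts at 1.26 m; only its component perpendicular to the beam, T sinθ, produces torque. sinθ = h/√(h²+d²) = 1.31/√(1.31²+1.26²) = 0.7207.
Setting net torque to zero: T × 1.26 × 0.7207 = 496.6 → T = 496.6 / 0.9081 = 547 N.

T ≈ 547 N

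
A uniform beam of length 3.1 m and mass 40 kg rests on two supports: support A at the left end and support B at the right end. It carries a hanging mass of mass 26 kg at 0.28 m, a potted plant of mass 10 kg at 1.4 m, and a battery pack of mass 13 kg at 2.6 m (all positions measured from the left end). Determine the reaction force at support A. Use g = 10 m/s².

Taking torques about support B:
Beam weight: 40 × 10 = 400 N down at 1.55 m → arm 1.55 m, τ = 400 × 1.55 = 620 N·m counterclockwise.
Hanging mass: 26 × 10 = 260 N down at 0.28 m → arm 2.82 m, τ = 260 × 2.82 = 733.2 N·m counterclockwise.
Potted plant: 10 × 10 = 100 N down at 1.4 m → arm 1.7 m, τ = 100 × 1.7 = 170 N·m counterclockwise.
Battery pack: 13 × 10 = 130 N down at 2.6 m → arm 0.5 m, τ = 130 × 0.5 = 65 N·m counterclockwise.
Net load moment about support B = 1588 N·m counterclockwise.
Reaction R at support A is upward at 0 m, arm 3.1 m → moment R × 3.1 clockwise.
Balancing moments: R × 3.1 = 1588, giving R = 512 N.

R_A ≈ 512 N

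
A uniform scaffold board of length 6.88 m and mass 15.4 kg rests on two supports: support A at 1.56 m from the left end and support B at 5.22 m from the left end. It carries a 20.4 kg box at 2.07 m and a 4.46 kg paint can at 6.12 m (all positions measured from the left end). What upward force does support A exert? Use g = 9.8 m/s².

R_A ≈ 235 N

Sum moments about support B (its reaction then has zero moment arm).
Beam weight: 15.4 × 9.8 = 150.9 N down at 3.44 m → arm 1.78 m, τ = 150.9 × 1.78 = 268.6 N·m counterclockwise.
Box: 20.4 × 9.8 = 199.9 N down at 2.07 m → arm 3.15 m, τ = 199.9 × 3.15 = 629.7 N·m counterclockwise.
Paint can: 4.46 × 9.8 = 43.71 N down at 6.12 m → arm 0.9 m, τ = 43.71 × 0.9 = 39.34 N·m clockwise.
Net load moment about support B = 859 N·m counterclockwise.
Reaction R at support A is upward at 1.56 m, arm 3.66 m → moment R × 3.66 clockwise.
Balancing moments: R × 3.66 = 859, giving R = 235 N.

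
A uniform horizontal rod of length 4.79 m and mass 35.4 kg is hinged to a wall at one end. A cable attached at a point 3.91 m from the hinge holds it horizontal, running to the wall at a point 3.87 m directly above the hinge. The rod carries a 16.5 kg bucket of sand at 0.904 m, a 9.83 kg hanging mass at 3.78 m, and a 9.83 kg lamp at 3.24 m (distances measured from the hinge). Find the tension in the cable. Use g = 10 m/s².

Choose the hinge as the axis so the unknown hinge reaction has zero arm there.
Beam weight: 35.4 × 10 = 354 N down at 2.395 m → arm 2.395 m, τ = 354 × 2.395 = 847.8 N·m clockwise.
Bucket of sand: 16.5 × 10 = 165 N down at 0.904 m → arm 0.904 m, τ = 165 × 0.904 = 149.2 N·m clockwise.
Hanging mass: 9.83 × 10 = 98.3 N down at 3.78 m → arm 3.78 m, τ = 98.3 × 3.78 = 371.6 N·m clockwise.
Lamp: 9.83 × 10 = 98.3 N down at 3.24 m → arm 3.24 m, τ = 98.3 × 3.24 = 318.5 N·m clockwise.
Total clockwise load moment = 1687 N·m.
The cable tension T acts at 3.91 m; only its component perpendicular to the rod, T sinθ, produces torque. sinθ = h/√(h²+d²) = 3.87/√(3.87²+3.91²) = 0.7035.
Στ = 0 ⇒ T × 3.91 × 0.7035 = 1687 ⇒ T = 1687 / 2.751 = 613 N.

T ≈ 613 N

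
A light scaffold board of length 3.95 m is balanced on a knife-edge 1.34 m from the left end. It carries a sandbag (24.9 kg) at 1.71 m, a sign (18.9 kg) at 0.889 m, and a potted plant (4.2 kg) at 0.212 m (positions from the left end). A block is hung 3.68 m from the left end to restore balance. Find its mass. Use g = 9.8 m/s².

m ≈ 1.73 kg

Sum moments about the knife-edge (at 1.34 m from the left end) (the support reaction has zero arm there).
Sandbag: 24.9 × 9.8 = 244 N down at 1.71 m → arm 0.37 m, τ = 244 × 0.37 = 90.28 N·m clockwise.
Sign: 18.9 × 9.8 = 185.2 N down at 0.889 m → arm 0.451 m, τ = 185.2 × 0.451 = 83.53 N·m counterclockwise.
Potted plant: 4.2 × 9.8 = 41.16 N down at 0.212 m → arm 1.128 m, τ = 41.16 × 1.128 = 46.43 N·m counterclockwise.
Net moment of known loads = 39.68 N·m counterclockwise.
An unknown mass m at 3.68 m has arm 2.34 m; its moment is m·g·2.34 clockwise.
Setting net torque to zero: m × 9.8 × 2.34 = 39.68 → m = 39.68 / (9.8 × 2.34) = 1.73 kg.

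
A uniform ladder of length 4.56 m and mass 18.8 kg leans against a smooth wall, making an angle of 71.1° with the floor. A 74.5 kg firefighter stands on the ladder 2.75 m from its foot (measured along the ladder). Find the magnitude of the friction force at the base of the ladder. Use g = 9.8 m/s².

f ≈ 182 N

Taking torques about the foot of the ladder:
Ladder weight 18.8×9.8 = 184.2 N acts at 2.28 m along the ladder; its horizontal arm is 2.28·cos71.1° = 0.7385 m → τ = 136 N·m clockwise.
Firefighter: 74.5×9.8 = 730.1 N at 2.75 m → arm 0.8908 m → τ = 650.4 N·m clockwise.
Wall normal N acts horizontally at the top; its moment arm is the height L sinθ = 4.56·sin71.1° = 4.314 m, counterclockwise.
Balancing moments: N × 4.314 = 786.4, giving N = 182 N.
ΣFx = 0: friction at the foot balances the wall's push, so f = N_wall = 182 N.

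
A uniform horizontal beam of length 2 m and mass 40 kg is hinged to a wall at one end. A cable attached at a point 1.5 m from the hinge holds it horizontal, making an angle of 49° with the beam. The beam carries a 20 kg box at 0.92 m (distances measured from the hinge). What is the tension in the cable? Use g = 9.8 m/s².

Take moments about the hinge.
Beam weight: 40 × 9.8 = 392 N down at 1 m → arm 1 m, τ = 392 × 1 = 392 N·m clockwise.
Box: 20 × 9.8 = 196 N down at 0.92 m → arm 0.92 m, τ = 196 × 0.92 = 180.3 N·m clockwise.
Total clockwise load moment = 572.3 N·m.
The cable tension T acts at 1.5 m; only its component perpendicular to the beam, T sinθ, produces torque. sin 49° = 0.7547.
Στ = 0 ⇒ T × 1.5 × 0.7547 = 572.3 ⇒ T = 572.3 / 1.132 = 506 N.

T ≈ 506 N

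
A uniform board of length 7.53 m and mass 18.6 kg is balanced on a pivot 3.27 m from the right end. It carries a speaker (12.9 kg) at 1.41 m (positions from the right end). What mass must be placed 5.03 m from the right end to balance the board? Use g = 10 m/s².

Sum moments about the pivot (at 3.27 m from the right end) (the support reaction has zero arm there).
Beam weight: 18.6 × 10 = 186 N down at 3.765 m → arm 0.495 m, τ = 186 × 0.495 = 92.07 N·m counterclockwise.
Speaker: 12.9 × 10 = 129 N down at 1.41 m → arm 1.86 m, τ = 129 × 1.86 = 239.9 N·m clockwise.
Net moment of known loads = 147.8 N·m clockwise.
An unknown mass m at 5.03 m has arm 1.76 m; its moment is m·g·1.76 counterclockwise.
Balancing moments: m × 10 × 1.76 = 147.8, giving m = 147.8 / (10 × 1.76) = 8.4 kg.

m ≈ 8.4 kg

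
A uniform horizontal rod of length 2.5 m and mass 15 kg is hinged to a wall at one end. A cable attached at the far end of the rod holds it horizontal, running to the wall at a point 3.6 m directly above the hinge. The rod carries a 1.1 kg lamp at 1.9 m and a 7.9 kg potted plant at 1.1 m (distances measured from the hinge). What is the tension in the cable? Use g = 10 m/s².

Choose the hinge as the axis so the unknown hinge reaction has zero arm there.
Beam weight: 15 × 10 = 150 N down at 1.25 m → arm 1.25 m, τ = 150 × 1.25 = 187.5 N·m clockwise.
Lamp: 1.1 × 10 = 11 N down at 1.9 m → arm 1.9 m, τ = 11 × 1.9 = 20.9 N·m clockwise.
Potted plant: 7.9 × 10 = 79 N down at 1.1 m → arm 1.1 m, τ = 79 × 1.1 = 86.9 N·m clockwise.
Total clockwise load moment = 295.3 N·m.
The cable tension T acts at 2.5 m; only its component perpendicular to the rod, T sinθ, produces torque. sinθ = h/√(h²+d²) = 3.6/√(3.6²+2.5²) = 0.8214.
Στ = 0 ⇒ T × 2.5 × 0.8214 = 295.3 ⇒ T = 295.3 / 2.054 = 144 N.

T ≈ 144 N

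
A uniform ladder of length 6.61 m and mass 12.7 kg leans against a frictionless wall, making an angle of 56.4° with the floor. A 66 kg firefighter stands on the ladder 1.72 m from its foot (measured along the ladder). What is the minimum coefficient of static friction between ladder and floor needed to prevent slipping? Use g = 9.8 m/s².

Choose the foot of the ladder as the axis so the floor normal and friction both act there and drop out.
Ladder weight 12.7×9.8 = 124.5 N acts at 3.305 m along the ladder; its horizontal arm is 3.305·cos56.4° = 1.829 m → τ = 227.7 N·m clockwise.
Firefighter: 66×9.8 = 646.8 N at 1.72 m → arm 0.9518 m → τ = 615.6 N·m clockwise.
Wall normal N acts horizontally at the top; its moment arm is the height L sinθ = 6.61·sin56.4° = 5.506 m, counterclockwise.
Στ = 0 ⇒ N × 5.506 = 843.3 ⇒ N = 153.2 N.
ΣFx = 0 ⇒ f = N_wall = 153.2 N. ΣFy = 0 ⇒ N_floor = 771.3 N.
μ_min = f / N_floor = 153.2 / 771.3 = 0.199.

μ_min ≈ 0.199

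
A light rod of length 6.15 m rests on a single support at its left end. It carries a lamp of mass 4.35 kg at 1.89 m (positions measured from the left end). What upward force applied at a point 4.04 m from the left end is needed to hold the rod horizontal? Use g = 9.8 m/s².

About the left end:
Lamp: 4.35 × 9.8 = 42.63 N down at 1.89 m → arm 1.89 m, τ = 42.63 × 1.89 = 80.57 N·m clockwise.
Net moment of the loads = 80.57 N·m clockwise.
The upward force F acts at a point 4.04 m from the left end, arm 4.04 m, giving F × 4.04 counterclockwise.
For rotational equilibrium, F × 4.04 = 80.57, so F = 80.57 / 4.04 = 19.9 N.

F ≈ 19.9 N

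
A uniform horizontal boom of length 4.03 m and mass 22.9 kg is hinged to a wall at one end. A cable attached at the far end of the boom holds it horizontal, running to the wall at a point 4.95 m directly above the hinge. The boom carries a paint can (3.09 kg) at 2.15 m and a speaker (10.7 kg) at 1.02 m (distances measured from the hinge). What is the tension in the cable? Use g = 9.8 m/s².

Choose the hinge as the axis so the unknown hinge reaction has zero arm there.
Beam weight: 22.9 × 9.8 = 224.4 N down at 2.015 m → arm 2.015 m, τ = 224.4 × 2.015 = 452.2 N·m clockwise.
Paint can: 3.09 × 9.8 = 30.28 N down at 2.15 m → arm 2.15 m, τ = 30.28 × 2.15 = 65.1 N·m clockwise.
Speaker: 10.7 × 9.8 = 104.9 N down at 1.02 m → arm 1.02 m, τ = 104.9 × 1.02 = 107 N·m clockwise.
Total clockwise load moment = 624.3 N·m.
The cable tension T acts at 4.03 m; only its component perpendicular to the boom, T sinθ, produces torque. sinθ = h/√(h²+d²) = 4.95/√(4.95²+4.03²) = 0.7755.
Balancing moments: T × 4.03 × 0.7755 = 624.3, giving T = 624.3 / 3.125 = 200 N.

T ≈ 200 N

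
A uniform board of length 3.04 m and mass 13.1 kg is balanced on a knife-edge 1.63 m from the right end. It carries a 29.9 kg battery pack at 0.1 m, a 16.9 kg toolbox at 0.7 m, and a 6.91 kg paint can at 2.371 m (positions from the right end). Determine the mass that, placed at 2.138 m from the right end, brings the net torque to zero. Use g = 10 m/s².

m ≈ 114 kg

Take moments about the knife-edge (at 1.63 m from the right end).
Beam weight: 13.1 × 10 = 131 N down at 1.52 m → arm 0.11 m, τ = 131 × 0.11 = 14.41 N·m clockwise.
Battery pack: 29.9 × 10 = 299 N down at 0.1 m → arm 1.53 m, τ = 299 × 1.53 = 457.5 N·m clockwise.
Toolbox: 16.9 × 10 = 169 N down at 0.7 m → arm 0.93 m, τ = 169 × 0.93 = 157.2 N·m clockwise.
Paint can: 6.91 × 10 = 69.1 N down at 2.371 m → arm 0.741 m, τ = 69.1 × 0.741 = 51.2 N·m counterclockwise.
Net moment of known loads = 577.9 N·m clockwise.
An unknown mass m at 2.138 m has arm 0.508 m; its moment is m·g·0.508 counterclockwise.
Setting net torque to zero: m × 10 × 0.508 = 577.9 → m = 577.9 / (10 × 0.508) = 114 kg.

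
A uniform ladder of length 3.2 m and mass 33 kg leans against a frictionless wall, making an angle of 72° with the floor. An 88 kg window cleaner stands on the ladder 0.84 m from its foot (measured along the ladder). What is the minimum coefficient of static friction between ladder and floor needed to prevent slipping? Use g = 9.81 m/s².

Taking torques about the foot of the ladder:
Ladder weight 33×9.81 = 323.7 N acts at 1.6 m along the ladder; its horizontal arm is 1.6·cos72° = 0.4944 m → τ = 160 N·m clockwise.
Window cleaner: 88×9.81 = 863.3 N at 0.84 m → arm 0.2596 m → τ = 224.1 N·m clockwise.
Wall normal N acts horizontally at the top; its moment arm is the height L sinθ = 3.2·sin72° = 3.043 m, counterclockwise.
For rotational equilibrium, N × 3.043 = 384.1, so N = 126.2 N.
ΣFx = 0 ⇒ f = N_wall = 126.2 N. ΣFy = 0 ⇒ N_floor = 1187 N.
μ_min = f / N_floor = 126.2 / 1187 = 0.106.

μ_min ≈ 0.106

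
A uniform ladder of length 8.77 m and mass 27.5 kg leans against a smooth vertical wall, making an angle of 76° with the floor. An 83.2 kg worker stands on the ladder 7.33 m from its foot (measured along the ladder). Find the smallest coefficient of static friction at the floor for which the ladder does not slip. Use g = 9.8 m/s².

Choose the foot of the ladder as the axis so the floor normal and friction both act there and drop out.
Ladder weight 27.5×9.8 = 269.5 N acts at 4.385 m along the ladder; its horizontal arm is 4.385·cos76° = 1.061 m → τ = 285.9 N·m clockwise.
Worker: 83.2×9.8 = 815.4 N at 7.33 m → arm 1.773 m → τ = 1446 N·m clockwise.
Wall normal N acts horizontally at the top; its moment arm is the height L sinθ = 8.77·sin76° = 8.509 m, counterclockwise.
Στ = 0 ⇒ N × 8.509 = 1732 ⇒ N = 203.5 N.
ΣFx = 0 ⇒ f = N_wall = 203.5 N. ΣFy = 0 ⇒ N_floor = 1085 N.
μ_min = f / N_floor = 203.5 / 1085 = 0.188.

μ_min ≈ 0.188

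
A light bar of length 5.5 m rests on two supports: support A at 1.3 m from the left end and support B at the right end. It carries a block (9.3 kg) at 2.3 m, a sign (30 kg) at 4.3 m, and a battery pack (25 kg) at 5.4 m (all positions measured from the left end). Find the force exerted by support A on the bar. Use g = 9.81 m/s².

R_A ≈ 159 N

Sum moments about support B (its reaction then has zero moment arm).
Block: 9.3 × 9.81 = 91.23 N down at 2.3 m → arm 3.2 m, τ = 91.23 × 3.2 = 291.9 N·m counterclockwise.
Sign: 30 × 9.81 = 294.3 N down at 4.3 m → arm 1.2 m, τ = 294.3 × 1.2 = 353.2 N·m counterclockwise.
Battery pack: 25 × 9.81 = 245.2 N down at 5.4 m → arm 0.1 m, τ = 245.2 × 0.1 = 24.52 N·m counterclockwise.
Net load moment about support B = 669.6 N·m counterclockwise.
Reaction R at support A is upward at 1.3 m, arm 4.2 m → moment R × 4.2 clockwise.
Στ = 0 ⇒ R × 4.2 = 669.6 ⇒ R = 159 N.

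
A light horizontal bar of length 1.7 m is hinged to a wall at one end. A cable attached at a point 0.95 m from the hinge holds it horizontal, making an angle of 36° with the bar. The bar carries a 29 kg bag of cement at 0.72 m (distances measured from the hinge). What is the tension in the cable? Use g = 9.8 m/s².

T ≈ 366 N

Take moments about the hinge.
Bag of cement: 29 × 9.8 = 284.2 N down at 0.72 m → arm 0.72 m, τ = 284.2 × 0.72 = 204.6 N·m clockwise.
Total clockwise load moment = 204.6 N·m.
The cable tension T acts at 0.95 m; only its component perpendicular to the bar, T sinθ, produces torque. sin 36° = 0.5878.
Στ = 0 ⇒ T × 0.95 × 0.5878 = 204.6 ⇒ T = 204.6 / 0.5584 = 366 N.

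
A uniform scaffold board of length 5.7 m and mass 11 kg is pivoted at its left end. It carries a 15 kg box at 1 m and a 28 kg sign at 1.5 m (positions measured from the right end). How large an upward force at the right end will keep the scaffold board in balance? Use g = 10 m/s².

About the left end:
Beam weight: 11 × 10 = 110 N down at 2.85 m → arm 2.85 m, τ = 110 × 2.85 = 313.5 N·m clockwise.
Box: 15 × 10 = 150 N down at 1 m → arm 4.7 m, τ = 150 × 4.7 = 705 N·m clockwise.
Sign: 28 × 10 = 280 N down at 1.5 m → arm 4.2 m, τ = 280 × 4.2 = 1176 N·m clockwise.
Net moment of the loads = 2194 N·m clockwise.
The upward force F acts at the right end, arm 5.7 m, giving F × 5.7 counterclockwise.
Balancing moments: F × 5.7 = 2194, giving F = 2194 / 5.7 = 385 N.

F ≈ 385 N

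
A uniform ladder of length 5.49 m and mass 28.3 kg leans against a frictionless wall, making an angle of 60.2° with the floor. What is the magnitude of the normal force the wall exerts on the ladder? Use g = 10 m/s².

N_wall ≈ 81 N

Taking torques about the foot of the ladder:
Ladder weight 28.3×10 = 283 N acts at 2.745 m along the ladder; its horizontal arm is 2.745·cos60.2° = 1.364 m → τ = 386 N·m clockwise.
Wall normal N acts horizontally at the top; its moment arm is the height L sinθ = 5.49·sin60.2° = 4.764 m, counterclockwise.
Balancing moments: N × 4.764 = 386, giving N = 81 N.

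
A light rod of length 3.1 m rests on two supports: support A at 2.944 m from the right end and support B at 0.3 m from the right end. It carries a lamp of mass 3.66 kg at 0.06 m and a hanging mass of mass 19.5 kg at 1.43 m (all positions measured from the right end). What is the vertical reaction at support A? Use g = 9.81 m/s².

R_A ≈ 78.5 N

About support B:
Lamp: 3.66 × 9.81 = 35.9 N down at 0.06 m → arm 0.24 m, τ = 35.9 × 0.24 = 8.616 N·m clockwise.
Hanging mass: 19.5 × 9.81 = 191.3 N down at 1.43 m → arm 1.13 m, τ = 191.3 × 1.13 = 216.2 N·m counterclockwise.
Net load moment about support B = 207.6 N·m counterclockwise.
Reaction R at support A is upward at 2.944 m, arm 2.644 m → moment R × 2.644 clockwise.
Setting net torque to zero: R × 2.644 = 207.6 → R = 78.5 N.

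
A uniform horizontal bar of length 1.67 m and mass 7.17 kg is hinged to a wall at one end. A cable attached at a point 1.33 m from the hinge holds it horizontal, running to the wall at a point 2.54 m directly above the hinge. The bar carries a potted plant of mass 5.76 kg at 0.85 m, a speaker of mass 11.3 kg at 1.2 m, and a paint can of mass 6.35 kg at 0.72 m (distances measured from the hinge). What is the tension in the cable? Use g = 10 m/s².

T ≈ 246 N

Take moments about the hinge.
Beam weight: 7.17 × 10 = 71.7 N down at 0.835 m → arm 0.835 m, τ = 71.7 × 0.835 = 59.87 N·m clockwise.
Potted plant: 5.76 × 10 = 57.6 N down at 0.85 m → arm 0.85 m, τ = 57.6 × 0.85 = 48.96 N·m clockwise.
Speaker: 11.3 × 10 = 113 N down at 1.2 m → arm 1.2 m, τ = 113 × 1.2 = 135.6 N·m clockwise.
Paint can: 6.35 × 10 = 63.5 N down at 0.72 m → arm 0.72 m, τ = 63.5 × 0.72 = 45.72 N·m clockwise.
Total clockwise load moment = 290.1 N·m.
The cable tension T acts at 1.33 m; only its component perpendicular to the bar, T sinθ, produces torque. sinθ = h/√(h²+d²) = 2.54/√(2.54²+1.33²) = 0.8859.
Setting net torque to zero: T × 1.33 × 0.8859 = 290.1 → T = 290.1 / 1.178 = 246 N.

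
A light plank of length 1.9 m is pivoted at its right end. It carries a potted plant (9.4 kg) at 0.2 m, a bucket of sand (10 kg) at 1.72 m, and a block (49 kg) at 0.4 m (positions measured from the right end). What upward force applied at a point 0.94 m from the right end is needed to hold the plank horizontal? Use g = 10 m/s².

F ≈ 411 N

Sum moments about the right end (the unknown pivot reaction has zero arm there).
Potted plant: 9.4 × 10 = 94 N down at 0.2 m → arm 0.2 m, τ = 94 × 0.2 = 18.8 N·m counterclockwise.
Bucket of sand: 10 × 10 = 100 N down at 1.72 m → arm 1.72 m, τ = 100 × 1.72 = 172 N·m counterclockwise.
Block: 49 × 10 = 490 N down at 0.4 m → arm 0.4 m, τ = 490 × 0.4 = 196 N·m counterclockwise.
Net moment of the loads = 386.8 N·m counterclockwise.
The upward force F acts at a point 0.94 m from the right end, arm 0.94 m, giving F × 0.94 clockwise.
For rotational equilibrium, F × 0.94 = 386.8, so F = 386.8 / 0.94 = 411 N.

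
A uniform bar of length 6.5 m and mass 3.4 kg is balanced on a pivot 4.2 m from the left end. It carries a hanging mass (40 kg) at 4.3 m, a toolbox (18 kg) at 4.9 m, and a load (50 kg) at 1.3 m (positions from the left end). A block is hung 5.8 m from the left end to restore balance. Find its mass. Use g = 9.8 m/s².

Choose the pivot (at 4.2 m from the left end) as the axis so the support reaction has zero arm there.
Beam weight: 3.4 × 9.8 = 33.32 N down at 3.25 m → arm 0.95 m, τ = 33.32 × 0.95 = 31.65 N·m counterclockwise.
Hanging mass: 40 × 9.8 = 392 N down at 4.3 m → arm 0.1 m, τ = 392 × 0.1 = 39.2 N·m clockwise.
Toolbox: 18 × 9.8 = 176.4 N down at 4.9 m → arm 0.7 m, τ = 176.4 × 0.7 = 123.5 N·m clockwise.
Load: 50 × 9.8 = 490 N down at 1.3 m → arm 2.9 m, τ = 490 × 2.9 = 1421 N·m counterclockwise.
Net moment of known loads = 1290 N·m counterclockwise.
An unknown mass m at 5.8 m has arm 1.6 m; its moment is m·g·1.6 clockwise.
For rotational equilibrium, m × 9.8 × 1.6 = 1290, so m = 1290 / (9.8 × 1.6) = 82.3 kg.

m ≈ 82.3 kg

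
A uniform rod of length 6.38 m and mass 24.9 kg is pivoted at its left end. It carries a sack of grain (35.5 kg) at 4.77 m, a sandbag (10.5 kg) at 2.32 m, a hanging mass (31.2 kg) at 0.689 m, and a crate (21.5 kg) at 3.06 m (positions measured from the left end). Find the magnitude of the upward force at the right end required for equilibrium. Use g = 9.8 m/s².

About the left end:
Beam weight: 24.9 × 9.8 = 244 N down at 3.19 m → arm 3.19 m, τ = 244 × 3.19 = 778.4 N·m clockwise.
Sack of grain: 35.5 × 9.8 = 347.9 N down at 4.77 m → arm 4.77 m, τ = 347.9 × 4.77 = 1659 N·m clockwise.
Sandbag: 10.5 × 9.8 = 102.9 N down at 2.32 m → arm 2.32 m, τ = 102.9 × 2.32 = 238.7 N·m clockwise.
Hanging mass: 31.2 × 9.8 = 305.8 N down at 0.689 m → arm 0.689 m, τ = 305.8 × 0.689 = 210.7 N·m clockwise.
Crate: 21.5 × 9.8 = 210.7 N down at 3.06 m → arm 3.06 m, τ = 210.7 × 3.06 = 644.7 N·m clockwise.
Net moment of the loads = 3532 N·m clockwise.
The upward force F acts at the right end, arm 6.38 m, giving F × 6.38 counterclockwise.
Setting net torque to zero: F × 6.38 = 3532 → F = 3532 / 6.38 = 554 N.

F ≈ 554 N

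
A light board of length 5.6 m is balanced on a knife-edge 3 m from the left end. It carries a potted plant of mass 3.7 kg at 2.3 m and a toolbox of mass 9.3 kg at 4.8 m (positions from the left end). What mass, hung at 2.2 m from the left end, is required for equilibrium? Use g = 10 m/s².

m ≈ 17.7 kg

Taking torques about the knife-edge (at 3 m from the left end):
Potted plant: 3.7 × 10 = 37 N down at 2.3 m → arm 0.7 m, τ = 37 × 0.7 = 25.9 N·m counterclockwise.
Toolbox: 9.3 × 10 = 93 N down at 4.8 m → arm 1.8 m, τ = 93 × 1.8 = 167.4 N·m clockwise.
Net moment of known loads = 141.5 N·m clockwise.
An unknown mass m at 2.2 m has arm 0.8 m; its moment is m·g·0.8 counterclockwise.
For rotational equilibrium, m × 10 × 0.8 = 141.5, so m = 141.5 / (10 × 0.8) = 17.7 kg.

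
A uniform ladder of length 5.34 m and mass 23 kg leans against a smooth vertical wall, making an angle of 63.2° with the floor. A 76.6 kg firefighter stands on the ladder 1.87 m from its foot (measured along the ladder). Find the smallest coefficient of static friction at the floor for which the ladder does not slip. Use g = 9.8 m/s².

μ_min ≈ 0.194

Sum moments about the foot of the ladder (the floor normal and friction both act there and drop out).
Ladder weight 23×9.8 = 225.4 N acts at 2.67 m along the ladder; its horizontal arm is 2.67·cos63.2° = 1.204 m → τ = 271.4 N·m clockwise.
Firefighter: 76.6×9.8 = 750.7 N at 1.87 m → arm 0.8431 m → τ = 632.9 N·m clockwise.
Wall normal N acts horizontally at the top; its moment arm is the height L sinθ = 5.34·sin63.2° = 4.766 m, counterclockwise.
Setting net torque to zero: N × 4.766 = 904.3 → N = 189.7 N.
ΣFx = 0 ⇒ f = N_wall = 189.7 N. ΣFy = 0 ⇒ N_floor = 976.1 N.
μ_min = f / N_floor = 189.7 / 976.1 = 0.194.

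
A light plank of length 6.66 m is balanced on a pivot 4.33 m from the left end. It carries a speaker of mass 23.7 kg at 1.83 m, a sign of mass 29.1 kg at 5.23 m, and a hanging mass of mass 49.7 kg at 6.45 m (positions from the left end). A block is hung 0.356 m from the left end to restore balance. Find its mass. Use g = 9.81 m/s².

Choose the pivot (at 4.33 m from the left end) as the axis so the support reaction has zero arm there.
Speaker: 23.7 × 9.81 = 232.5 N down at 1.83 m → arm 2.5 m, τ = 232.5 × 2.5 = 581.2 N·m counterclockwise.
Sign: 29.1 × 9.81 = 285.5 N down at 5.23 m → arm 0.9 m, τ = 285.5 × 0.9 = 256.9 N·m clockwise.
Hanging mass: 49.7 × 9.81 = 487.6 N down at 6.45 m → arm 2.12 m, τ = 487.6 × 2.12 = 1034 N·m clockwise.
Net moment of known loads = 709.7 N·m clockwise.
An unknown mass m at 0.356 m has arm 3.974 m; its moment is m·g·3.974 counterclockwise.
Balancing moments: m × 9.81 × 3.974 = 709.7, giving m = 709.7 / (9.81 × 3.974) = 18.2 kg.

m ≈ 18.2 kg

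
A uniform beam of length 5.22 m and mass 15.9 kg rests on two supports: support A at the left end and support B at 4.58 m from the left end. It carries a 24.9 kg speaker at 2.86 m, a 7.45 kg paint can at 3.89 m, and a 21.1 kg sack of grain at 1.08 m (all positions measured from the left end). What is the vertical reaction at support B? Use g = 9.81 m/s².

Taking torques about support A:
Beam weight: 15.9 × 9.81 = 156 N down at 2.61 m → arm 2.61 m, τ = 156 × 2.61 = 407.2 N·m clockwise.
Speaker: 24.9 × 9.81 = 244.3 N down at 2.86 m → arm 2.86 m, τ = 244.3 × 2.86 = 698.7 N·m clockwise.
Paint can: 7.45 × 9.81 = 73.08 N down at 3.89 m → arm 3.89 m, τ = 73.08 × 3.89 = 284.3 N·m clockwise.
Sack of grain: 21.1 × 9.81 = 207 N down at 1.08 m → arm 1.08 m, τ = 207 × 1.08 = 223.6 N·m clockwise.
Net load moment about support A = 1614 N·m clockwise.
Reaction R at support B is upward at 4.58 m, arm 4.58 m → moment R × 4.58 counterclockwise.
Στ = 0 ⇒ R × 4.58 = 1614 ⇒ R = 352 N.

R_B ≈ 352 N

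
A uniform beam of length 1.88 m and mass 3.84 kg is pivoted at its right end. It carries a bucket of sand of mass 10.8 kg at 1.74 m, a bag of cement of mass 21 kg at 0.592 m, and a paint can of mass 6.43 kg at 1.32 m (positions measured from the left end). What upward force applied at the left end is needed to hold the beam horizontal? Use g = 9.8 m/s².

About the right end:
Beam weight: 3.84 × 9.8 = 37.63 N down at 0.94 m → arm 0.94 m, τ = 37.63 × 0.94 = 35.37 N·m counterclockwise.
Bucket of sand: 10.8 × 9.8 = 105.8 N down at 1.74 m → arm 0.14 m, τ = 105.8 × 0.14 = 14.81 N·m counterclockwise.
Bag of cement: 21 × 9.8 = 205.8 N down at 0.592 m → arm 1.288 m, τ = 205.8 × 1.288 = 265.1 N·m counterclockwise.
Paint can: 6.43 × 9.8 = 63.01 N down at 1.32 m → arm 0.56 m, τ = 63.01 × 0.56 = 35.29 N·m counterclockwise.
Net moment of the loads = 350.6 N·m counterclockwise.
The upward force F acts at the left end, arm 1.88 m, giving F × 1.88 clockwise.
For rotational equilibrium, F × 1.88 = 350.6, so F = 350.6 / 1.88 = 186 N.

F ≈ 186 N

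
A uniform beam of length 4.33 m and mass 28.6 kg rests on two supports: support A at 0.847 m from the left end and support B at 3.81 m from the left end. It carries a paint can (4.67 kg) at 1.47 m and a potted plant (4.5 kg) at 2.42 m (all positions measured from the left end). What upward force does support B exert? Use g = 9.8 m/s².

Sum moments about support A (its reaction then has zero moment arm).
Beam weight: 28.6 × 9.8 = 280.3 N down at 2.165 m → arm 1.318 m, τ = 280.3 × 1.318 = 369.4 N·m clockwise.
Paint can: 4.67 × 9.8 = 45.77 N down at 1.47 m → arm 0.623 m, τ = 45.77 × 0.623 = 28.51 N·m clockwise.
Potted plant: 4.5 × 9.8 = 44.1 N down at 2.42 m → arm 1.573 m, τ = 44.1 × 1.573 = 69.37 N·m clockwise.
Net load moment about support A = 467.3 N·m clockwise.
Reaction R at support B is upward at 3.81 m, arm 2.963 m → moment R × 2.963 counterclockwise.
Στ = 0 ⇒ R × 2.963 = 467.3 ⇒ R = 158 N.

R_B ≈ 158 N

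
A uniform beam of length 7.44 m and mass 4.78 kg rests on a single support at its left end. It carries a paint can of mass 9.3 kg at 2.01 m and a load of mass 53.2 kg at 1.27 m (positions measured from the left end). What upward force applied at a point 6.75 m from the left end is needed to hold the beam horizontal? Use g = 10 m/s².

F ≈ 154 N

Choose the left end as the axis so the unknown pivot reaction has zero arm there.
Beam weight: 4.78 × 10 = 47.8 N down at 3.72 m → arm 3.72 m, τ = 47.8 × 3.72 = 177.8 N·m clockwise.
Paint can: 9.3 × 10 = 93 N down at 2.01 m → arm 2.01 m, τ = 93 × 2.01 = 186.9 N·m clockwise.
Load: 53.2 × 10 = 532 N down at 1.27 m → arm 1.27 m, τ = 532 × 1.27 = 675.6 N·m clockwise.
Net moment of the loads = 1040 N·m clockwise.
The upward force F acts at a point 6.75 m from the left end, arm 6.75 m, giving F × 6.75 counterclockwise.
Balancing moments: F × 6.75 = 1040, giving F = 1040 / 6.75 = 154 N.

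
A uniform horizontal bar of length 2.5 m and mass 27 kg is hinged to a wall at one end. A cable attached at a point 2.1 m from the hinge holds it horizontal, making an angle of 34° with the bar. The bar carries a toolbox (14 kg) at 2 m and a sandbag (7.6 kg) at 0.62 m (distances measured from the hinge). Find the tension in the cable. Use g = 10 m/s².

Choose the hinge as the axis so the unknown hinge reaction has zero arm there.
Beam weight: 27 × 10 = 270 N down at 1.25 m → arm 1.25 m, τ = 270 × 1.25 = 337.5 N·m clockwise.
Toolbox: 14 × 10 = 140 N down at 2 m → arm 2 m, τ = 140 × 2 = 280 N·m clockwise.
Sandbag: 7.6 × 10 = 76 N down at 0.62 m → arm 0.62 m, τ = 76 × 0.62 = 47.12 N·m clockwise.
Total clockwise load moment = 664.6 N·m.
The cable tension T acts at 2.1 m; only its component perpendicular to the bar, T sinθ, produces torque. sin 34° = 0.5592.
Balancing moments: T × 2.1 × 0.5592 = 664.6, giving T = 664.6 / 1.174 = 566 N.

T ≈ 566 N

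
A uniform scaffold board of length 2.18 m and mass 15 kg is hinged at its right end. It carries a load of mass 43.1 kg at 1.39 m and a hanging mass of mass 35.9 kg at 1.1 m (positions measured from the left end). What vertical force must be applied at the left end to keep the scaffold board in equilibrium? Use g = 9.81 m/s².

Sum moments about the right end (the unknown pivot reaction has zero arm there).
Beam weight: 15 × 9.81 = 147.2 N down at 1.09 m → arm 1.09 m, τ = 147.2 × 1.09 = 160.4 N·m counterclockwise.
Load: 43.1 × 9.81 = 422.8 N down at 1.39 m → arm 0.79 m, τ = 422.8 × 0.79 = 334 N·m counterclockwise.
Hanging mass: 35.9 × 9.81 = 352.2 N down at 1.1 m → arm 1.08 m, τ = 352.2 × 1.08 = 380.4 N·m counterclockwise.
Net moment of the loads = 874.8 N·m counterclockwise.
The upward force F acts at the left end, arm 2.18 m, giving F × 2.18 clockwise.
For rotational equilibrium, F × 2.18 = 874.8, so F = 874.8 / 2.18 = 401 N.

F ≈ 401 N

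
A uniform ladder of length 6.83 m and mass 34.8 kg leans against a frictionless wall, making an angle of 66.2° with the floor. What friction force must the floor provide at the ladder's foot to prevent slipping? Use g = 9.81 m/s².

Sum moments about the foot of the ladder (the floor normal and friction both act there and drop out).
Ladder weight 34.8×9.81 = 341.4 N acts at 3.415 m along the ladder; its horizontal arm is 3.415·cos66.2° = 1.378 m → τ = 470.4 N·m clockwise.
Wall normal N acts horizontally at the top; its moment arm is the height L sinθ = 6.83·sin66.2° = 6.249 m, counterclockwise.
For rotational equilibrium, N × 6.249 = 470.4, so N = 75.3 N.
ΣFx = 0: friction at the foot balances the wall's push, so f = N_wall = 75.3 N.

f ≈ 75.3 N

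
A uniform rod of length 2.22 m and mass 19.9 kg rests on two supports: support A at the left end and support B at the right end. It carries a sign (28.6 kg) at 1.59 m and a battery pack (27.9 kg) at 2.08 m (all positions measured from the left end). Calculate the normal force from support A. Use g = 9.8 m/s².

Choose support B as the axis so its reaction then has zero moment arm.
Beam weight: 19.9 × 9.8 = 195 N down at 1.11 m → arm 1.11 m, τ = 195 × 1.11 = 216.5 N·m counterclockwise.
Sign: 28.6 × 9.8 = 280.3 N down at 1.59 m → arm 0.63 m, τ = 280.3 × 0.63 = 176.6 N·m counterclockwise.
Battery pack: 27.9 × 9.8 = 273.4 N down at 2.08 m → arm 0.14 m, τ = 273.4 × 0.14 = 38.28 N·m counterclockwise.
Net load moment about support B = 431.4 N·m counterclockwise.
Reaction R at support A is upward at 0 m, arm 2.22 m → moment R × 2.22 clockwise.
Στ = 0 ⇒ R × 2.22 = 431.4 ⇒ R = 194 N.

R_A ≈ 194 N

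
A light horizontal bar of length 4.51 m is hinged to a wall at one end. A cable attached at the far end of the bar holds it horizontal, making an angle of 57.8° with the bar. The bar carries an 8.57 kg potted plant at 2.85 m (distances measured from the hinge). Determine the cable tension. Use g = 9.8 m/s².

Sum moments about the hinge (the unknown hinge reaction has zero arm there).
Potted plant: 8.57 × 9.8 = 83.99 N down at 2.85 m → arm 2.85 m, τ = 83.99 × 2.85 = 239.4 N·m clockwise.
Total clockwise load moment = 239.4 N·m.
The cable tension T acts at 4.51 m; only its component perpendicular to the bar, T sinθ, produces torque. sin 57.8° = 0.8462.
Balancing moments: T × 4.51 × 0.8462 = 239.4, giving T = 239.4 / 3.816 = 62.7 N.

T ≈ 62.7 N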